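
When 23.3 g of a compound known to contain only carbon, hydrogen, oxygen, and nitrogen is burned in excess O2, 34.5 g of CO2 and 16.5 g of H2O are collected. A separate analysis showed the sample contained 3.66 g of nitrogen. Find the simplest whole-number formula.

C3H7NO2

mol C = 34.5 / 44.01 = 0.7839; mass C = 0.7839 × 12.01 = 9.415 g
mol H = 2 × (16.5 / 18.02) = 1.831; mass H = 1.831 × 1.008 = 1.846 g
mol N = 3.66 / 14.01 = 0.2612
mass O = 23.3 − (14.92) = 8.379 g → mol O = 0.5237
Smallest is N at 0.2612 mol; normalising gives C 3.001, H 7.010, N 1.000, O 2.005
≈ 3:7:1:2 → C3H7NO2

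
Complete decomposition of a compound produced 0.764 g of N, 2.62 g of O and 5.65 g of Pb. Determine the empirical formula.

N2O6Pb

N: 0.764 g ÷ 14.01 g/mol = 0.05453 mol
O: 2.62 g ÷ 16.00 g/mol = 0.1638 mol
Pb: 5.65 g ÷ 207.2 g/mol = 0.02727 mol
Ratios (÷ 0.02727): N 2.000, O 6.005, Pb 1.000
≈ 2:6:1 → N2O6Pb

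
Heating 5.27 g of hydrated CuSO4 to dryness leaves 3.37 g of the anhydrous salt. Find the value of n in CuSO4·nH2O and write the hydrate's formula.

Mass of water lost = 5.27 − 3.37 = 1.9 g → 1.9 / 18.02 = 0.1054 mol H2O
Molar mass of CuSO4 = 159.62 g/mol → mol CuSO4 = 3.37 / 159.62 = 0.02111
n = 0.1054 / 0.02111 = 4.99 ≈ 5 → CuSO4·5H2O

CuSO4·5H2O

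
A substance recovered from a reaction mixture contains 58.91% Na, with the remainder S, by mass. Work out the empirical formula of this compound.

Na2S

Assume 100 g: 58.91 g Na, 41.09 g S.
Na: 58.91 g ÷ 22.99 g/mol = 2.562 mol
S: 41.09 g ÷ 32.07 g/mol = 1.281 mol
Divide by the smallest (1.281 mol S): Na 2.000, S 1.000
Ratio ≈ 2:1, so the empirical formula is Na2S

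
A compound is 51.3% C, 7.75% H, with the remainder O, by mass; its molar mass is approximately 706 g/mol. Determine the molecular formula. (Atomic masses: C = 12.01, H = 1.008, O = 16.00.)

C30H54O18

Assume 100 g: 51.3 g C, 7.75 g H, 40.95 g O.
C: 51.3 g ÷ 12.01 g/mol = 4.271 mol
H: 7.75 g ÷ 1.008 g/mol = 7.688 mol
O: 40.95 g ÷ 16.00 g/mol = 2.559 mol
Divide by the smallest (2.559 mol O): C 1.669, H 3.004, O 1.000
×3: C 5.01, H 9.01, O 3.00 → C5H9O3
Empirical-formula mass = 117.12 g/mol
n = 706 / 117.12 = 6.03 ≈ 6
Molecular formula = (C5H9O3)×6 = C30H54O18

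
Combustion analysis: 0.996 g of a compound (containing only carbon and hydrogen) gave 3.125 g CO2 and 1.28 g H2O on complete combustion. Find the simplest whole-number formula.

CH2

mol C = 3.125 / 44.01 = 0.07101; mass C = 0.07101 × 12.01 = 0.8528 g
mol H = 2 × (1.28 / 18.02) = 0.1421; mass H = 0.1421 × 1.008 = 0.1432 g
Ratios (÷ 0.07101): C 1.000, H 2.001
≈ 1:2 → CH2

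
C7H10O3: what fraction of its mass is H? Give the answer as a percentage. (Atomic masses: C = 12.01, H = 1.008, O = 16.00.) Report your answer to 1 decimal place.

7.1%

Molar mass = 7(12.01) + 10(1.008) + 3(16.00) = 142.150 g/mol
Mass of H per mole = 10 × 1.008 = 10.080 g
% H = 10.080 / 142.150 × 100 = 7.1%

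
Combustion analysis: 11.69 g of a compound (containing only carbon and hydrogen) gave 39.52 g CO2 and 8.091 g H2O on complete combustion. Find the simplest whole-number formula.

CH

mol C = 39.52 / 44.01 = 0.8980; mass C = 0.8980 × 12.01 = 10.78 g
mol H = 2 × (8.091 / 18.02) = 0.8980; mass H = 0.8980 × 1.008 = 0.9052 g
Divide by the smallest (0.898 mol C): C 1.000, H 1.000
→ CH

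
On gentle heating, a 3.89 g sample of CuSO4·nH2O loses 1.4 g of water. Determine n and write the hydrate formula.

CuSO4·5H2O

Mass of anhydrous CuSO4 = 3.89 − 1.4 = 2.49 g
mol H2O = 1.4 / 18.02 = 0.07769
Molar mass of CuSO4 = 159.62 g/mol → mol CuSO4 = 2.49 / 159.62 = 0.0156
n = 0.07769 / 0.0156 = 4.98 ≈ 5 → CuSO4·5H2O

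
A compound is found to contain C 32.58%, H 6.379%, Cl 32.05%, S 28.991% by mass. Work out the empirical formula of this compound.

Assume 100 g: 32.58 g C, 6.379 g H, 32.05 g Cl, 28.991 g S.
Moles — C: 32.58 / 12.01 = 2.713 mol; H: 6.379 / 1.008 = 6.328 mol; Cl: 32.05 / 35.45 = 0.9041 mol; S: 28.991 / 32.07 = 0.904 mol
Ratios (÷ 0.904): C 3.001, H 7.000, Cl 1.000, S 1.000
≈ 3:7:1:1 → C3H7ClS

C3H7ClS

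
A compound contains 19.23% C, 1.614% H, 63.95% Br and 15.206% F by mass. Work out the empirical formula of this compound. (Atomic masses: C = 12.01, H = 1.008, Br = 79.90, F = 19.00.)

C2H2BrF

Assume 100 g: 19.23 g C, 1.614 g H, 63.95 g Br, 15.206 g F.
Moles — C: 19.23 / 12.01 = 1.601 mol; H: 1.614 / 1.008 = 1.601 mol; Br: 63.95 / 79.90 = 0.8004 mol; F: 15.206 / 19.00 = 0.8003 mol
Ratios (÷ 0.8003): C 2.001, H 2.001, Br 1.000, F 1.000
≈ 2:2:1:1 → C2H2BrF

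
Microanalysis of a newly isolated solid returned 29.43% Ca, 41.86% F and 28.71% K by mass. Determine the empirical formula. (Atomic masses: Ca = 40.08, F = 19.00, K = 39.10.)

Assume 100 g: 29.43 g Ca, 41.86 g F, 28.71 g K.
n(Ca) = 29.43/40.08 = 0.7343, n(F) = 41.86/19.00 = 2.203, n(K) = 28.71/39.10 = 0.7343
Ratios (÷ 0.7343): Ca 1.000, F 3.000, K 1.000
→ CaF3K

CaF3K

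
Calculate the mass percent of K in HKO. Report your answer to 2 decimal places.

69.69%

Molar mass = 1(1.008) + 1(39.10) + 1(16.00) = 56.108 g/mol
Mass of K per mole = 1 × 39.10 = 39.100 g
% K = 39.100 / 56.108 × 100 = 69.69%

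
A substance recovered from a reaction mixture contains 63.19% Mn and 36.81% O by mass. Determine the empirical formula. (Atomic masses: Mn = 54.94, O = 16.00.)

Assume 100 g: 63.19 g Mn, 36.81 g O.
Mn: 63.19 g ÷ 54.94 g/mol = 1.15 mol
O: 36.81 g ÷ 16.00 g/mol = 2.301 mol
Smallest is Mn at 1.15 mol; normalising gives Mn 1.000, O 2.000
→ MnO2

MnO2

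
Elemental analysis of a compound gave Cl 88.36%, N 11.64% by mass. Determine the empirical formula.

Assume 100 g: 88.36 g Cl, 11.64 g N.
Moles — Cl: 88.36 / 35.45 = 2.493 mol; N: 11.64 / 14.01 = 0.8308 mol
Ratios (÷ 0.8308): Cl 3.000, N 1.000
→ Cl3N

Cl3N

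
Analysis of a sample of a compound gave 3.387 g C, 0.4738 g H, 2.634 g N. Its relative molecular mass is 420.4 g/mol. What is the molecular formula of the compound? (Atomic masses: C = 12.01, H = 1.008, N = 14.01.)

Moles — C: 3.387 / 12.01 = 0.282 mol; H: 0.4738 / 1.008 = 0.47 mol; N: 2.634 / 14.01 = 0.188 mol
Divide by the smallest (0.188 mol N): C 1.500, H 2.500, N 1.000
×2: C 3.00, H 5.00, N 2.00 → C3H5N2
Empirical-formula mass = 69.09 g/mol
n = 420.4 / 69.09 = 6.08 ≈ 6
Molecular formula = (C3H5N2)×6 = C18H30N12

C18H30N12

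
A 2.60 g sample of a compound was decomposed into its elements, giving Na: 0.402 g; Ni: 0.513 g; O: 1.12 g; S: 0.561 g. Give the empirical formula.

Na2NiO8S2

Na: 0.402 g ÷ 22.99 g/mol = 0.01749 mol
Ni: 0.513 g ÷ 58.69 g/mol = 0.008741 mol
O: 1.12 g ÷ 16.00 g/mol = 0.07 mol
S: 0.561 g ÷ 32.07 g/mol = 0.01749 mol
Smallest is Ni at 0.008741 mol; normalising gives Na 2.000, Ni 1.000, O 8.008, S 2.001
→ Na2NiO8S2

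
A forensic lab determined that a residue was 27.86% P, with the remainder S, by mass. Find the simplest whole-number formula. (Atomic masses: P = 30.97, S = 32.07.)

Assume 100 g: 27.86 g P, 72.14 g S.
P: 27.86 g ÷ 30.97 g/mol = 0.8996 mol
S: 72.14 g ÷ 32.07 g/mol = 2.249 mol
Ratios (÷ 0.8996): P 1.000, S 2.501
Scaling by 2: P 2.00, S 5.00 → P2S5

P2S5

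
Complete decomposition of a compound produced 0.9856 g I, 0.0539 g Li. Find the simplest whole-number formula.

ILi

I: 0.9856 g ÷ 126.90 g/mol = 0.007767 mol
Li: 0.0539 g ÷ 6.94 g/mol = 0.007767 mol
Ratios (÷ 0.007767): I 1.000, Li 1.000
≈ 1:1 → ILi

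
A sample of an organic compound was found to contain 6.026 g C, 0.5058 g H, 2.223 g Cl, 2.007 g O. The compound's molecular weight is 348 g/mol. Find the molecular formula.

n(C) = 6.026/12.01 = 0.5017, n(H) = 0.5058/1.008 = 0.5018, n(Cl) = 2.223/35.45 = 0.06271, n(O) = 2.007/16.00 = 0.1254
Ratios (÷ 0.06271): C 8.001, H 8.002, Cl 1.000, O 2.000
→ C8H8ClO2
Empirical-formula mass = 171.59 g/mol
n = 348 / 171.59 = 2.03 ≈ 2
Molecular formula = (C8H8ClO2)×2 = C16H16Cl2O4

C16H16Cl2O4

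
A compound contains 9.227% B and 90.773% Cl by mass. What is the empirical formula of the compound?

Assume 100 g: 9.227 g B, 90.773 g Cl.
n(B) = 9.227/10.81 = 0.8536, n(Cl) = 90.773/35.45 = 2.561
Divide by the smallest (0.8536 mol B): B 1.000, Cl 3.000
→ BCl3

BCl3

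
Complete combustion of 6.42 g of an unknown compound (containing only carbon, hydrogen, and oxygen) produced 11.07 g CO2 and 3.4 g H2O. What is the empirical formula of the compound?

mol C = 11.07 / 44.01 = 0.2515; mass C = 0.2515 × 12.01 = 3.021 g
mol H = 2 × (3.4 / 18.02) = 0.3774; mass H = 0.3774 × 1.008 = 0.3804 g
mass O = 6.42 − (3.401) = 3.019 g → mol O = 0.1887
Smallest is O at 0.1887 mol; normalising gives C 1.333, H 2.000, O 1.000
Scaling by 3: C 4.00, H 6.00, O 3.00 → C4H6O3

C4H6O3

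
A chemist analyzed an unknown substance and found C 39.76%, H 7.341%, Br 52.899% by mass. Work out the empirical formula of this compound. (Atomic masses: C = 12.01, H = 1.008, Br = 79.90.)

Assume 100 g: 39.76 g C, 7.341 g H, 52.899 g Br.
C: 39.76 g ÷ 12.01 g/mol = 3.311 mol
H: 7.341 g ÷ 1.008 g/mol = 7.283 mol
Br: 52.899 g ÷ 79.90 g/mol = 0.6621 mol
Divide by the smallest (0.6621 mol Br): C 5.000, H 11.000, Br 1.000
Ratio ≈ 5:11:1, so the empirical formula is C5H11Br

C5H11Br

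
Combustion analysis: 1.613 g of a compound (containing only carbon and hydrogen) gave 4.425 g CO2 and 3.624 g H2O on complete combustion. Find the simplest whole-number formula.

CH4

mol C = 4.425 / 44.01 = 0.1005; mass C = 0.1005 × 12.01 = 1.208 g
mol H = 2 × (3.624 / 18.02) = 0.4022; mass H = 0.4022 × 1.008 = 0.4054 g
Ratios (÷ 0.1005): C 1.000, H 4.000
Ratio ≈ 1:4, so the empirical formula is CH4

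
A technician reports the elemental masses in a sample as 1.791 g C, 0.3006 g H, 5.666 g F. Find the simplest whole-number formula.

Moles — C: 1.791 / 12.01 = 0.1491 mol; H: 0.3006 / 1.008 = 0.2982 mol; F: 5.666 / 19.00 = 0.2982 mol
Divide by the smallest (0.1491 mol C): C 1.000, H 2.000, F 2.000
→ CH2F2

CH2F2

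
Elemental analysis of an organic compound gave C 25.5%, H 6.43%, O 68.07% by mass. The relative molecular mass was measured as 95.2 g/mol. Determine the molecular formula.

C2H6O4

Assume 100 g: 25.5 g C, 6.43 g H, 68.07 g O.
C: 25.5 g ÷ 12.01 g/mol = 2.123 mol
H: 6.43 g ÷ 1.008 g/mol = 6.379 mol
O: 68.07 g ÷ 16.00 g/mol = 4.254 mol
Divide by the smallest (2.123 mol C): C 1.000, H 3.004, O 2.004
≈ 1:3:2 → CH3O2
Empirical-formula mass = 47.03 g/mol
n = 95.2 / 47.03 = 2.02 ≈ 2
Molecular formula = (CH3O2)×2 = C2H6O4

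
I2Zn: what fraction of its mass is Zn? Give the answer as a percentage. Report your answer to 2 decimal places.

20.48%

Molar mass = 2(126.90) + 1(65.38) = 319.180 g/mol
Mass of Zn per mole = 1 × 65.38 = 65.380 g
% Zn = 65.380 / 319.180 × 100 = 20.48%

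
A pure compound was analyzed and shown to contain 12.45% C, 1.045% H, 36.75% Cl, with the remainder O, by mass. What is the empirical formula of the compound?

CHClO3

Assume 100 g: 12.45 g C, 1.045 g H, 36.75 g Cl, 49.755 g O.
C: 12.45 g ÷ 12.01 g/mol = 1.037 mol
H: 1.045 g ÷ 1.008 g/mol = 1.037 mol
Cl: 36.75 g ÷ 35.45 g/mol = 1.037 mol
O: 49.755 g ÷ 16.00 g/mol = 3.11 mol
Divide by the smallest (1.037 mol C): C 1.000, H 1.000, Cl 1.000, O 3.000
→ CHClO3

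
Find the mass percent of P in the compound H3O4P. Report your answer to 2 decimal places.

31.60%

Molar mass = 3(1.008) + 4(16.00) + 1(30.97) = 97.994 g/mol
Mass of P per mole = 1 × 30.97 = 30.970 g
% P = 30.970 / 97.994 × 100 = 31.60%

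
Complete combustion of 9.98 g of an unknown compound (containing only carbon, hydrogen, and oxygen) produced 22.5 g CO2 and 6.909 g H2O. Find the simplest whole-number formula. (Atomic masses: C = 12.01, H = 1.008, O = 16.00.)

C8H12O3

mol C = 22.5 / 44.01 = 0.5112; mass C = 0.5112 × 12.01 = 6.140 g
mol H = 2 × (6.909 / 18.02) = 0.7668; mass H = 0.7668 × 1.008 = 0.7729 g
mass O = 9.98 − (6.913) = 3.067 g → mol O = 0.1917
Smallest is O at 0.1917 mol; normalising gives C 2.667, H 4.000, O 1.000
Scaling by 3: C 8.00, H 12.00, O 3.00 → C8H12O3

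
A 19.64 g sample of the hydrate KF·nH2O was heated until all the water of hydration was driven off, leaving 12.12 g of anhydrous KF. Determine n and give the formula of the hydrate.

KF·2H2O

Mass of water lost = 19.64 − 12.12 = 7.52 g → 7.52 / 18.02 = 0.4173 mol H2O
Molar mass of KF = 58.10 g/mol → mol KF = 12.12 / 58.10 = 0.2086
n = 0.4173 / 0.2086 = 2.00 ≈ 2 → KF·2H2O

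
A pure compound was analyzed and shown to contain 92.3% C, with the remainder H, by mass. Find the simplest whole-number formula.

CH

Assume 100 g: 92.3 g C, 7.7 g H.
Moles — C: 92.3 / 12.01 = 7.685 mol; H: 7.7 / 1.008 = 7.639 mol
Smallest is H at 7.639 mol; normalising gives C 1.006, H 1.000
→ CH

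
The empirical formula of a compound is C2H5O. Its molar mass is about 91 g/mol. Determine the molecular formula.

Empirical-formula mass = 45.06 g/mol
n = 91 / 45.06 = 2.02 ≈ 2
Molecular formula = (C2H5O)2 = C4H10O2

C4H10O2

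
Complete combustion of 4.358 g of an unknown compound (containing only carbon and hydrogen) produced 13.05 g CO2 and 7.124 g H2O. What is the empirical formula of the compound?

C3H8

mol C = 13.05 / 44.01 = 0.2965; mass C = 0.2965 × 12.01 = 3.561 g
mol H = 2 × (7.124 / 18.02) = 0.7907; mass H = 0.7907 × 1.008 = 0.7970 g
Smallest is C at 0.2965 mol; normalising gives C 1.000, H 2.666
Multiply by 3: C 3.00, H 8.00 → C3H8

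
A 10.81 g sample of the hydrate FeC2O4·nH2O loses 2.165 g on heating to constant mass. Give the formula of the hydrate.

FeC2O4·2H2O

Mass of anhydrous FeC2O4 = 10.81 − 2.165 = 8.645 g
mol H2O = 2.165 / 18.02 = 0.1201
Molar mass of FeC2O4 = 143.87 g/mol → mol FeC2O4 = 8.645 / 143.87 = 0.06009
n = 0.1201 / 0.06009 = 2.00 ≈ 2 → FeC2O4·2H2O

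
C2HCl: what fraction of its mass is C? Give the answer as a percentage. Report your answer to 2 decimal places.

Molar mass = 2(12.01) + 1(1.008) + 1(35.45) = 60.478 g/mol
Mass of C per mole = 2 × 12.01 = 24.020 g
% C = 24.020 / 60.478 × 100 = 39.72%

39.72%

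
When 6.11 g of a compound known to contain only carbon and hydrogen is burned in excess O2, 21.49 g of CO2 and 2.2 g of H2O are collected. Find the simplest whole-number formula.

C2H

mol C = 21.49 / 44.01 = 0.4883; mass C = 0.4883 × 12.01 = 5.864 g
mol H = 2 × (2.2 / 18.02) = 0.2442; mass H = 0.2442 × 1.008 = 0.2461 g
Smallest is H at 0.2442 mol; normalising gives C 2.000, H 1.000
→ C2H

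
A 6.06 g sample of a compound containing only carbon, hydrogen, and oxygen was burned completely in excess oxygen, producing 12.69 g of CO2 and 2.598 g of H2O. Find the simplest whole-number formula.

mol C = 12.69 / 44.01 = 0.2883; mass C = 0.2883 × 12.01 = 3.463 g
mol H = 2 × (2.598 / 18.02) = 0.2883; mass H = 0.2883 × 1.008 = 0.2907 g
mass O = 6.06 − (3.754) = 2.306 g → mol O = 0.1441
Divide by the smallest (0.1441 mol O): C 2.000, H 2.000, O 1.000
→ C2H2O

C2H2O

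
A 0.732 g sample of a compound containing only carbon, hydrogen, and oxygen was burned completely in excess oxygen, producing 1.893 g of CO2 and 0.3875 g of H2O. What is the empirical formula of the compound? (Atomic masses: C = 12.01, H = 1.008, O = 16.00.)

mol C = 1.893 / 44.01 = 0.04301; mass C = 0.04301 × 12.01 = 0.5166 g
mol H = 2 × (0.3875 / 18.02) = 0.04301; mass H = 0.04301 × 1.008 = 0.04335 g
mass O = 0.732 − (0.5599) = 0.1721 g → mol O = 0.01075
Divide by the smallest (0.01075 mol O): C 4.000, H 3.999, O 1.000
≈ 4:4:1 → C4H4O

C4H4O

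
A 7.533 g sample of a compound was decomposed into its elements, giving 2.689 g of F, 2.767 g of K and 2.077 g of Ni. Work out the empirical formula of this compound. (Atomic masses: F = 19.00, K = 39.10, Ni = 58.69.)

F: 2.689 g ÷ 19.00 g/mol = 0.1415 mol
K: 2.767 g ÷ 39.10 g/mol = 0.07077 mol
Ni: 2.077 g ÷ 58.69 g/mol = 0.03539 mol
Smallest is Ni at 0.03539 mol; normalising gives F 3.999, K 2.000, Ni 1.000
→ F4K2Ni

F4K2Ni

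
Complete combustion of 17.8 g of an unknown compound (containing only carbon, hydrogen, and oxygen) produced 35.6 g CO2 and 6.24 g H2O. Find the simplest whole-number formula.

C7H6O4

mol C = 35.6 / 44.01 = 0.8089; mass C = 0.8089 × 12.01 = 9.715 g
mol H = 2 × (6.24 / 18.02) = 0.6926; mass H = 0.6926 × 1.008 = 0.6981 g
mass O = 17.8 − (10.41) = 7.387 g → mol O = 0.4617
Divide by the smallest (0.4617 mol O): C 1.752, H 1.500, O 1.000
Multiply by 4: C 7.01, H 6.00, O 4.00 → C7H6O4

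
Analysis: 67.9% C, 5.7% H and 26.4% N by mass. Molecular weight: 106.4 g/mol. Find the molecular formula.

C6H6N2

Assume 100 g: 67.9 g C, 5.7 g H, 26.4 g N.
C: 67.9 g ÷ 12.01 g/mol = 5.654 mol
H: 5.7 g ÷ 1.008 g/mol = 5.655 mol
N: 26.4 g ÷ 14.01 g/mol = 1.884 mol
Smallest is N at 1.884 mol; normalising gives C 3.000, H 3.001, N 1.000
≈ 3:3:1 → C3H3N
Empirical-formula mass = 53.06 g/mol
n = 106.4 / 53.06 = 2.01 ≈ 2
Molecular formula = (C3H3N)×2 = C6H6N2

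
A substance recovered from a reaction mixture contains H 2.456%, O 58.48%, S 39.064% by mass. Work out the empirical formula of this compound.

Assume 100 g: 2.456 g H, 58.48 g O, 39.064 g S.
n(H) = 2.456/1.008 = 2.437, n(O) = 58.48/16.00 = 3.655, n(S) = 39.064/32.07 = 1.218
Divide by the smallest (1.218 mol S): H 2.000, O 3.001, S 1.000
≈ 2:3:1 → H2O3S

H2O3S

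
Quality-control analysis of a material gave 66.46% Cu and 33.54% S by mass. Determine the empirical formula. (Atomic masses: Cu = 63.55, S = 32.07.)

CuS

Assume 100 g: 66.46 g Cu, 33.54 g S.
Moles — Cu: 66.46 / 63.55 = 1.046 mol; S: 33.54 / 32.07 = 1.046 mol
Smallest is Cu at 1.046 mol; normalising gives Cu 1.000, S 1.000
Ratio ≈ 1:1, so the empirical formula is CuS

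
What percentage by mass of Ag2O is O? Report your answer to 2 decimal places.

6.90%

Molar mass = 2(107.87) + 1(16.00) = 231.740 g/mol
Mass of O per mole = 1 × 16.00 = 16.000 g
% O = 16.000 / 231.740 × 100 = 6.90%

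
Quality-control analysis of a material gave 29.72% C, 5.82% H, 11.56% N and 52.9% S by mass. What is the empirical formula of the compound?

C3H7NS2

Assume 100 g: 29.72 g C, 5.82 g H, 11.56 g N, 52.9 g S.
C: 29.72 g ÷ 12.01 g/mol = 2.475 mol
H: 5.82 g ÷ 1.008 g/mol = 5.774 mol
N: 11.56 g ÷ 14.01 g/mol = 0.8251 mol
S: 52.9 g ÷ 32.07 g/mol = 1.65 mol
Smallest is N at 0.8251 mol; normalising gives C 2.999, H 6.997, N 1.000, S 1.999
≈ 3:7:1:2 → C3H7NS2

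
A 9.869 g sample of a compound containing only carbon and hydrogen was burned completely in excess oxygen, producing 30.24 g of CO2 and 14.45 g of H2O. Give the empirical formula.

C3H7

mol C = 30.24 / 44.01 = 0.6871; mass C = 0.6871 × 12.01 = 8.252 g
mol H = 2 × (14.45 / 18.02) = 1.604; mass H = 1.604 × 1.008 = 1.617 g
Divide by the smallest (0.6871 mol C): C 1.000, H 2.334
Multiply by 3: C 3.00, H 7.00 → C3H7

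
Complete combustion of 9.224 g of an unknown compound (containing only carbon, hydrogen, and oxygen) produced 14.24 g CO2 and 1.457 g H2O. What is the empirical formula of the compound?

C2HO2

mol C = 14.24 / 44.01 = 0.3236; mass C = 0.3236 × 12.01 = 3.886 g
mol H = 2 × (1.457 / 18.02) = 0.1617; mass H = 0.1617 × 1.008 = 0.1630 g
mass O = 9.224 − (4.049) = 5.175 g → mol O = 0.3234
Smallest is H at 0.1617 mol; normalising gives C 2.001, H 1.000, O 2.000
≈ 2:1:2 → C2HO2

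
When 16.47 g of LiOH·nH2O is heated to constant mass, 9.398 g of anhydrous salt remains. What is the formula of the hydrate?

LiOH·H2O

Mass of water lost = 16.47 − 9.398 = 7.072 g → 7.072 / 18.02 = 0.3925 mol H2O
Molar mass of LiOH = 23.95 g/mol → mol LiOH = 9.398 / 23.95 = 0.3924
n = 0.3925 / 0.3924 = 1.00 ≈ 1 → LiOH·H2O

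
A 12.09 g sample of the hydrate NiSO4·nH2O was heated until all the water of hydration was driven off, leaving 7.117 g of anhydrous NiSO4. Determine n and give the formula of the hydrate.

Mass of water lost = 12.09 − 7.117 = 4.973 g → 4.973 / 18.02 = 0.276 mol H2O
Molar mass of NiSO4 = 154.76 g/mol → mol NiSO4 = 7.117 / 154.76 = 0.04599
n = 0.276 / 0.04599 = 6.00 ≈ 6 → NiSO4·6H2O

NiSO4·6H2O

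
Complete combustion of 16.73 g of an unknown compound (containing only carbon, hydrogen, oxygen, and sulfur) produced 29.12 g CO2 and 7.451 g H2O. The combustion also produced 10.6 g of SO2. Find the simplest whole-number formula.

C4H5OS

mol C = 29.12 / 44.01 = 0.6617; mass C = 0.6617 × 12.01 = 7.947 g
mol H = 2 × (7.451 / 18.02) = 0.8270; mass H = 0.8270 × 1.008 = 0.8336 g
mol S = 10.6 / 64.07 = 0.1654; mass S = 5.306 g
mass O = 16.73 − (14.09) = 2.644 g → mol O = 0.1652
Divide by the smallest (0.1652 mol O): C 4.004, H 5.004, O 1.000, S 1.001
Ratio ≈ 4:5:1:1, so the empirical formula is C4H5OS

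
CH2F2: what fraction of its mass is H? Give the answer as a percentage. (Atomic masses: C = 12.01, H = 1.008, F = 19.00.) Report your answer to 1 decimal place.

Molar mass = 1(12.01) + 2(1.008) + 2(19.00) = 52.026 g/mol
Mass of H per mole = 2 × 1.008 = 2.016 g
% H = 2.016 / 52.026 × 100 = 3.9%

3.9%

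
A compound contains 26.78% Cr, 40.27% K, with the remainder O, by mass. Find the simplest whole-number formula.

CrK2O4

Assume 100 g: 26.78 g Cr, 40.27 g K, 32.95 g O.
Moles — Cr: 26.78 / 52.00 = 0.515 mol; K: 40.27 / 39.10 = 1.03 mol; O: 32.95 / 16.00 = 2.059 mol
Divide by the smallest (0.515 mol Cr): Cr 1.000, K 2.000, O 3.999
→ CrK2O4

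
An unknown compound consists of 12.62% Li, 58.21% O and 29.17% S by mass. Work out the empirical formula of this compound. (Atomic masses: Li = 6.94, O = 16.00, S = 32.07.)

Assume 100 g: 12.62 g Li, 58.21 g O, 29.17 g S.
Li: 12.62 g ÷ 6.94 g/mol = 1.818 mol
O: 58.21 g ÷ 16.00 g/mol = 3.638 mol
S: 29.17 g ÷ 32.07 g/mol = 0.9096 mol
Divide by the smallest (0.9096 mol S): Li 1.999, O 4.000, S 1.000
→ Li2O4S

Li2O4S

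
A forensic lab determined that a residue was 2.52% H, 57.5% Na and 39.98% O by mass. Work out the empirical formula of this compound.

HNaO

Assume 100 g: 2.52 g H, 57.5 g Na, 39.98 g O.
H: 2.52 g ÷ 1.008 g/mol = 2.5 mol
Na: 57.5 g ÷ 22.99 g/mol = 2.501 mol
O: 39.98 g ÷ 16.00 g/mol = 2.499 mol
Smallest is O at 2.499 mol; normalising gives H 1.001, Na 1.001, O 1.000
≈ 1:1:1 → HNaO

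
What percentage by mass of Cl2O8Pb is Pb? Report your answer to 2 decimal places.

51.02%

Molar mass = 2(35.45) + 8(16.00) + 1(207.2) = 406.100 g/mol
Mass of Pb per mole = 1 × 207.2 = 207.200 g
% Pb = 207.200 / 406.100 × 100 = 51.02%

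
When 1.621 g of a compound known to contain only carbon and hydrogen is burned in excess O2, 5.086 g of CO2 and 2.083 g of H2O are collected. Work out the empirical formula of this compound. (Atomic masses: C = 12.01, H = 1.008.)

mol C = 5.086 / 44.01 = 0.1156; mass C = 0.1156 × 12.01 = 1.388 g
mol H = 2 × (2.083 / 18.02) = 0.2312; mass H = 0.2312 × 1.008 = 0.2330 g
Divide by the smallest (0.1156 mol C): C 1.000, H 2.001
→ CH2

CH2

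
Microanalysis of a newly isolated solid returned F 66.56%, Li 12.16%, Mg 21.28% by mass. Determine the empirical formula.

F4Li2Mg

Assume 100 g: 66.56 g F, 12.16 g Li, 21.28 g Mg.
F: 66.56 g ÷ 19.00 g/mol = 3.503 mol
Li: 12.16 g ÷ 6.94 g/mol = 1.752 mol
Mg: 21.28 g ÷ 24.31 g/mol = 0.8754 mol
Ratios (÷ 0.8754): F 4.002, Li 2.002, Mg 1.000
→ F4Li2Mg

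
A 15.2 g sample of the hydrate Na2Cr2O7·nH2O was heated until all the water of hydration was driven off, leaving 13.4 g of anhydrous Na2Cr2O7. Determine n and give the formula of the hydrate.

Mass of water lost = 15.2 − 13.4 = 1.8 g → 1.8 / 18.02 = 0.09989 mol H2O
Molar mass of Na2Cr2O7 = 261.98 g/mol → mol Na2Cr2O7 = 13.4 / 261.98 = 0.05115
n = 0.09989 / 0.05115 = 1.95 ≈ 2 → Na2Cr2O7·2H2O

Na2Cr2O7·2H2O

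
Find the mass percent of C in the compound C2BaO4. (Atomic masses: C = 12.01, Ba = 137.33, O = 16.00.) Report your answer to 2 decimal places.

10.66%

Molar mass = 2(12.01) + 1(137.33) + 4(16.00) = 225.350 g/mol
Mass of C per mole = 2 × 12.01 = 24.020 g
% C = 24.020 / 225.350 × 100 = 10.66%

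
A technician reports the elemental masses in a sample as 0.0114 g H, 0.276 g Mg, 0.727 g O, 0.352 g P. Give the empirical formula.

n(H) = 0.0114/1.008 = 0.01131, n(Mg) = 0.276/24.31 = 0.01135, n(O) = 0.727/16.00 = 0.04544, n(P) = 0.352/30.97 = 0.01137
Divide by the smallest (0.01131 mol H): H 1.000, Mg 1.004, O 4.018, P 1.005
≈ 1:1:4:1 → HMgO4P

HMgO4P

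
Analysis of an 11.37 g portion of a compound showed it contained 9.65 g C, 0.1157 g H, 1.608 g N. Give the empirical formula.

C7HN

Moles — C: 9.65 / 12.01 = 0.8035 mol; H: 0.1157 / 1.008 = 0.1148 mol; N: 1.608 / 14.01 = 0.1148 mol
Ratios (÷ 0.1148): C 7.001, H 1.000, N 1.000
Ratio ≈ 7:1:1, so the empirical formula is C7HN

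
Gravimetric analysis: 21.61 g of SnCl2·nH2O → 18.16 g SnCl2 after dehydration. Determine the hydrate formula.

SnCl2·2H2O

Mass of water lost = 21.61 − 18.16 = 3.45 g → 3.45 / 18.02 = 0.1915 mol H2O
Molar mass of SnCl2 = 189.61 g/mol → mol SnCl2 = 18.16 / 189.61 = 0.09578
n = 0.1915 / 0.09578 = 2.00 ≈ 2 → SnCl2·2H2O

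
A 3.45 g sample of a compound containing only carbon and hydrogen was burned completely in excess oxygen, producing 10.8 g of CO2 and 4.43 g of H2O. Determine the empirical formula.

CH2

mol C = 10.8 / 44.01 = 0.2454; mass C = 0.2454 × 12.01 = 2.947 g
mol H = 2 × (4.43 / 18.02) = 0.4917; mass H = 0.4917 × 1.008 = 0.4956 g
Ratios (÷ 0.2454): C 1.000, H 2.004
Ratio ≈ 1:2, so the empirical formula is CH2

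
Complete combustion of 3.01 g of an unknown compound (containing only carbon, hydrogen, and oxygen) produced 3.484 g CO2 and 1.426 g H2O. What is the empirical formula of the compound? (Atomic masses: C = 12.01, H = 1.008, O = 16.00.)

mol C = 3.484 / 44.01 = 0.07916; mass C = 0.07916 × 12.01 = 0.9508 g
mol H = 2 × (1.426 / 18.02) = 0.1583; mass H = 0.1583 × 1.008 = 0.1595 g
mass O = 3.01 − (1.110) = 1.900 g → mol O = 0.1187
Ratios (÷ 0.07916): C 1.000, H 1.999, O 1.500
Scaling by 2: C 2.00, H 4.00, O 3.00 → C2H4O3

C2H4O3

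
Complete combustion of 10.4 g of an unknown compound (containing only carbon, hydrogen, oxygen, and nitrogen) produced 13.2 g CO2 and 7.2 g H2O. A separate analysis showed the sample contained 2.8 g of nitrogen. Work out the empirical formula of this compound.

C3H8N2O2

mol C = 13.2 / 44.01 = 0.2999; mass C = 0.2999 × 12.01 = 3.602 g
mol H = 2 × (7.2 / 18.02) = 0.7991; mass H = 0.7991 × 1.008 = 0.8055 g
mol N = 2.8 / 14.01 = 0.1999
mass O = 10.4 − (7.208) = 3.192 g → mol O = 0.1995
Ratios (÷ 0.1995): C 1.503, H 4.005, N 1.002, O 1.000
Multiply by 2: C 3.01, H 8.01, N 2.00, O 2.00 → C3H8N2O2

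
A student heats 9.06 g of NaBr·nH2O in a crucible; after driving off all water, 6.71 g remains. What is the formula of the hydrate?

Mass of water lost = 9.06 − 6.71 = 2.35 g → 2.35 / 18.02 = 0.1304 mol H2O
Molar mass of NaBr = 102.89 g/mol → mol NaBr = 6.71 / 102.89 = 0.06522
n = 0.1304 / 0.06522 = 2.00 ≈ 2 → NaBr·2H2O

NaBr·2H2O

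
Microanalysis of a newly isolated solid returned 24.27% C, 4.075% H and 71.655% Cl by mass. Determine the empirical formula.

CH2Cl

Assume 100 g: 24.27 g C, 4.075 g H, 71.655 g Cl.
Moles — C: 24.27 / 12.01 = 2.021 mol; H: 4.075 / 1.008 = 4.043 mol; Cl: 71.655 / 35.45 = 2.021 mol
Smallest is C at 2.021 mol; normalising gives C 1.000, H 2.001, Cl 1.000
≈ 1:2:1 → CH2Cl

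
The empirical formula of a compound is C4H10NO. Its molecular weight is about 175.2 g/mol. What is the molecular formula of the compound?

Empirical-formula mass = 88.13 g/mol
n = 175.2 / 88.13 = 1.99 ≈ 2
Molecular formula = (C4H10NO)2 = C8H20N2O2

C8H20N2O2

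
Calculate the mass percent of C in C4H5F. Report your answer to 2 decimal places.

Molar mass = 4(12.01) + 5(1.008) + 1(19.00) = 72.080 g/mol
Mass of C per mole = 4 × 12.01 = 48.040 g
% C = 48.040 / 72.080 × 100 = 66.65%

66.65%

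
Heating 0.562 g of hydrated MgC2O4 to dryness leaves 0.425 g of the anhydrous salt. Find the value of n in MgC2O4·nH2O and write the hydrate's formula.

MgC2O4·2H2O

Mass of water lost = 0.562 − 0.425 = 0.137 g → 0.137 / 18.02 = 0.007603 mol H2O
Molar mass of MgC2O4 = 112.33 g/mol → mol MgC2O4 = 0.425 / 112.33 = 0.003783
n = 0.007603 / 0.003783 = 2.01 ≈ 2 → MgC2O4·2H2O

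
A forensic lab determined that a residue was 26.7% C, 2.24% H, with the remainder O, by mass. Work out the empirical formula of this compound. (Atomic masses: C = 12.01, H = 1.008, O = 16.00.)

CHO2

Assume 100 g: 26.7 g C, 2.24 g H, 71.06 g O.
C: 26.7 g ÷ 12.01 g/mol = 2.223 mol
H: 2.24 g ÷ 1.008 g/mol = 2.222 mol
O: 71.06 g ÷ 16.00 g/mol = 4.441 mol
Ratios (÷ 2.222): C 1.000, H 1.000, O 1.999
Ratio ≈ 1:1:2, so the empirical formula is CHO2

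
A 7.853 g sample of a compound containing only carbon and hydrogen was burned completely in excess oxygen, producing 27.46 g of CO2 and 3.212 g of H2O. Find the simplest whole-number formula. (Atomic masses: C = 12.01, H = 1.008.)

mol C = 27.46 / 44.01 = 0.6239; mass C = 0.6239 × 12.01 = 7.494 g
mol H = 2 × (3.212 / 18.02) = 0.3565; mass H = 0.3565 × 1.008 = 0.3593 g
Ratios (÷ 0.3565): C 1.750, H 1.000
Scaling by 4: C 7.00, H 4.00 → C7H4

C7H4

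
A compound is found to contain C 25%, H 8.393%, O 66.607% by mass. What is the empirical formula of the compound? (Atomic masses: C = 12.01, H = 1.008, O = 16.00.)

CH4O2

Assume 100 g: 25 g C, 8.393 g H, 66.607 g O.
C: 25 g ÷ 12.01 g/mol = 2.082 mol
H: 8.393 g ÷ 1.008 g/mol = 8.326 mol
O: 66.607 g ÷ 16.00 g/mol = 4.163 mol
Smallest is C at 2.082 mol; normalising gives C 1.000, H 4.000, O 2.000
≈ 1:4:2 → CH4O2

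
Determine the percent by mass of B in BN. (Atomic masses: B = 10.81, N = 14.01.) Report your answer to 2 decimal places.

43.55%

Molar mass = 1(10.81) + 1(14.01) = 24.820 g/mol
Mass of B per mole = 1 × 10.81 = 10.810 g
% B = 10.810 / 24.820 × 100 = 43.55%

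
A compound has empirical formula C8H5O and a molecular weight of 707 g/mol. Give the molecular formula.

C48H30O6

Empirical-formula mass = 117.12 g/mol
n = 707 / 117.12 = 6.04 ≈ 6
Molecular formula = (C8H5O)6 = C48H30O6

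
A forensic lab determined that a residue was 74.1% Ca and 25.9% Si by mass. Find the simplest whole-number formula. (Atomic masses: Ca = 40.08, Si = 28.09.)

Ca2Si

Assume 100 g: 74.1 g Ca, 25.9 g Si.
Moles — Ca: 74.1 / 40.08 = 1.849 mol; Si: 25.9 / 28.09 = 0.922 mol
Divide by the smallest (0.922 mol Si): Ca 2.005, Si 1.000
→ Ca2Si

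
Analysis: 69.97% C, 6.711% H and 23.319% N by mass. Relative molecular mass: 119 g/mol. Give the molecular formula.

Assume 100 g: 69.97 g C, 6.711 g H, 23.319 g N.
C: 69.97 g ÷ 12.01 g/mol = 5.826 mol
H: 6.711 g ÷ 1.008 g/mol = 6.658 mol
N: 23.319 g ÷ 14.01 g/mol = 1.664 mol
Smallest is N at 1.664 mol; normalising gives C 3.500, H 4.000, N 1.000
×2: C 7.00, H 8.00, N 2.00 → C7H8N2
Empirical-formula mass = 120.15 g/mol
n = 119 / 120.15 = 0.99 ≈ 1
Molecular formula = empirical formula = C7H8N2

C7H8N2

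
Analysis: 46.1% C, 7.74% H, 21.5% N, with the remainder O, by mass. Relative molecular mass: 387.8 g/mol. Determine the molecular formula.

C15H30N6O6

Assume 100 g: 46.1 g C, 7.74 g H, 21.5 g N, 24.66 g O.
C: 46.1 g ÷ 12.01 g/mol = 3.838 mol
H: 7.74 g ÷ 1.008 g/mol = 7.679 mol
N: 21.5 g ÷ 14.01 g/mol = 1.535 mol
O: 24.66 g ÷ 16.00 g/mol = 1.541 mol
Smallest is N at 1.535 mol; normalising gives C 2.501, H 5.004, N 1.000, O 1.004
Multiply by 2: C 5.00, H 10.01, N 2.00, O 2.01 → C5H10N2O2
Empirical-formula mass = 130.15 g/mol
n = 387.8 / 130.15 = 2.98 ≈ 3
Molecular formula = (C5H10N2O2)×3 = C15H30N6O6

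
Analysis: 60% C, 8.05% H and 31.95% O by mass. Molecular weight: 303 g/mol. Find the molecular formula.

Assume 100 g: 60 g C, 8.05 g H, 31.95 g O.
C: 60 g ÷ 12.01 g/mol = 4.996 mol
H: 8.05 g ÷ 1.008 g/mol = 7.986 mol
O: 31.95 g ÷ 16.00 g/mol = 1.997 mol
Smallest is O at 1.997 mol; normalising gives C 2.502, H 3.999, O 1.000
Scaling by 2: C 5.00, H 8.00, O 2.00 → C5H8O2
Empirical-formula mass = 100.11 g/mol
n = 303 / 100.11 = 3.03 ≈ 3
Molecular formula = (C5H8O2)×3 = C15H24O6

C15H24O6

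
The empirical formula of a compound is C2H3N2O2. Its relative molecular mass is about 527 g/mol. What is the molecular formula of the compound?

C12H18N12O12

Empirical-formula mass = 87.06 g/mol
n = 527 / 87.06 = 6.05 ≈ 6
Molecular formula = (C2H3N2O2)6 = C12H18N12O12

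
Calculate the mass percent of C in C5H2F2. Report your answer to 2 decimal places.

Molar mass = 5(12.01) + 2(1.008) + 2(19.00) = 100.066 g/mol
Mass of C per mole = 5 × 12.01 = 60.050 g
% C = 60.050 / 100.066 × 100 = 60.01%

60.01%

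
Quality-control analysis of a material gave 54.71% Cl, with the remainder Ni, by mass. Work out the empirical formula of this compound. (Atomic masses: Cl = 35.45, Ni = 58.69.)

Cl2Ni

Assume 100 g: 54.71 g Cl, 45.29 g Ni.
n(Cl) = 54.71/35.45 = 1.543, n(Ni) = 45.29/58.69 = 0.7717
Smallest is Ni at 0.7717 mol; normalising gives Cl 2.000, Ni 1.000
≈ 2:1 → Cl2Ni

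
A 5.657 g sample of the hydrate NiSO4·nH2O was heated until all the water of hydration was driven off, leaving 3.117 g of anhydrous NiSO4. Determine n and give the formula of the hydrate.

NiSO4·7H2O

Mass of water lost = 5.657 − 3.117 = 2.54 g → 2.54 / 18.02 = 0.141 mol H2O
Molar mass of NiSO4 = 154.76 g/mol → mol NiSO4 = 3.117 / 154.76 = 0.02014
n = 0.141 / 0.02014 = 7.00 ≈ 7 → NiSO4·7H2O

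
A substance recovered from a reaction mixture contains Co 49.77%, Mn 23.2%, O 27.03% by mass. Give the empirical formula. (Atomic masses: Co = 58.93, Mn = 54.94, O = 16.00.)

Assume 100 g: 49.77 g Co, 23.2 g Mn, 27.03 g O.
n(Co) = 49.77/58.93 = 0.8446, n(Mn) = 23.2/54.94 = 0.4223, n(O) = 27.03/16.00 = 1.689
Smallest is Mn at 0.4223 mol; normalising gives Co 2.000, Mn 1.000, O 4.001
→ Co2MnO4

Co2MnO4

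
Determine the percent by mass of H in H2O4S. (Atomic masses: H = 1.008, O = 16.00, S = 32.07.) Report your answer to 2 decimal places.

Molar mass = 2(1.008) + 4(16.00) + 1(32.07) = 98.086 g/mol
Mass of H per mole = 2 × 1.008 = 2.016 g
% H = 2.016 / 98.086 × 100 = 2.06%

2.06%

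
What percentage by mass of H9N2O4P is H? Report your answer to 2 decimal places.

Molar mass = 9(1.008) + 2(14.01) + 4(16.00) + 1(30.97) = 132.062 g/mol
Mass of H per mole = 9 × 1.008 = 9.072 g
% H = 9.072 / 132.062 × 100 = 6.87%

6.87%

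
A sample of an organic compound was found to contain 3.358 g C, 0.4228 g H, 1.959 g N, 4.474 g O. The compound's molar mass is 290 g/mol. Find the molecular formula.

C8H12N4O8

C: 3.358 g ÷ 12.01 g/mol = 0.2796 mol
H: 0.4228 g ÷ 1.008 g/mol = 0.4194 mol
N: 1.959 g ÷ 14.01 g/mol = 0.1398 mol
O: 4.474 g ÷ 16.00 g/mol = 0.2796 mol
Divide by the smallest (0.1398 mol N): C 2.000, H 3.000, N 1.000, O 2.000
Ratio ≈ 2:3:1:2, so the empirical formula is C2H3NO2
Empirical-formula mass = 73.05 g/mol
n = 290 / 73.05 = 3.97 ≈ 4
Molecular formula = (C2H3NO2)×4 = C8H12N4O8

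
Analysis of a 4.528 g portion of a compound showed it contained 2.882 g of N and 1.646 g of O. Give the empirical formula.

n(N) = 2.882/14.01 = 0.2057, n(O) = 1.646/16.00 = 0.1029
Smallest is O at 0.1029 mol; normalising gives N 2.000, O 1.000
Ratio ≈ 2:1, so the empirical formula is N2O

N2O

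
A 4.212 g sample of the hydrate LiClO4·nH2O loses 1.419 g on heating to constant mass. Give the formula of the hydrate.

LiClO4·3H2O

Mass of anhydrous LiClO4 = 4.212 − 1.419 = 2.793 g
mol H2O = 1.419 / 18.02 = 0.07875
Molar mass of LiClO4 = 106.39 g/mol → mol LiClO4 = 2.793 / 106.39 = 0.02625
n = 0.07875 / 0.02625 = 3.00 ≈ 3 → LiClO4·3H2O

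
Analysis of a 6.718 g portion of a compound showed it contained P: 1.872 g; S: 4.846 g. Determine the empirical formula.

Moles — P: 1.872 / 30.97 = 0.06045 mol; S: 4.846 / 32.07 = 0.1511 mol
Ratios (÷ 0.06045): P 1.000, S 2.500
Multiply by 2: P 2.00, S 5.00 → P2S5

P2S5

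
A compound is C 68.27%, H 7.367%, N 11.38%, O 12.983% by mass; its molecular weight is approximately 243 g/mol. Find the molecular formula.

C14H18N2O2

Assume 100 g: 68.27 g C, 7.367 g H, 11.38 g N, 12.983 g O.
n(C) = 68.27/12.01 = 5.684, n(H) = 7.367/1.008 = 7.309, n(N) = 11.38/14.01 = 0.8123, n(O) = 12.983/16.00 = 0.8114
Divide by the smallest (0.8114 mol O): C 7.005, H 9.007, N 1.001, O 1.000
Ratio ≈ 7:9:1:1, so the empirical formula is C7H9NO
Empirical-formula mass = 123.15 g/mol
n = 243 / 123.15 = 1.97 ≈ 2
Molecular formula = (C7H9NO)×2 = C14H18N2O2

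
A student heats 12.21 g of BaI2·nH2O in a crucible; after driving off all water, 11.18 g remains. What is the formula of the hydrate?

BaI2·2H2O

Mass of water lost = 12.21 − 11.18 = 1.03 g → 1.03 / 18.02 = 0.05716 mol H2O
Molar mass of BaI2 = 391.13 g/mol → mol BaI2 = 11.18 / 391.13 = 0.02858
n = 0.05716 / 0.02858 = 2.00 ≈ 2 → BaI2·2H2O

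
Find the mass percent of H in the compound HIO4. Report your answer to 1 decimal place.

0.5%

Molar mass = 1(1.008) + 1(126.90) + 4(16.00) = 191.908 g/mol
Mass of H per mole = 1 × 1.008 = 1.008 g
% H = 1.008 / 191.908 × 100 = 0.5%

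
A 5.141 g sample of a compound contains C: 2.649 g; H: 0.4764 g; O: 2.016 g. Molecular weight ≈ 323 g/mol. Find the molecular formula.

C14H30O8

C: 2.649 g ÷ 12.01 g/mol = 0.2206 mol
H: 0.4764 g ÷ 1.008 g/mol = 0.4726 mol
O: 2.016 g ÷ 16.00 g/mol = 0.126 mol
Divide by the smallest (0.126 mol O): C 1.751, H 3.751, O 1.000
Scaling by 4: C 7.00, H 15.00, O 4.00 → C7H15O4
Empirical-formula mass = 163.19 g/mol
n = 323 / 163.19 = 1.98 ≈ 2
Molecular formula = (C7H15O4)×2 = C14H30O8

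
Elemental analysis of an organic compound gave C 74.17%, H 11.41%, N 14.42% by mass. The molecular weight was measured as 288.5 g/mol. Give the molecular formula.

Assume 100 g: 74.17 g C, 11.41 g H, 14.42 g N.
n(C) = 74.17/12.01 = 6.176, n(H) = 11.41/1.008 = 11.32, n(N) = 14.42/14.01 = 1.029
Smallest is N at 1.029 mol; normalising gives C 6.000, H 10.998, N 1.000
Ratio ≈ 6:11:1, so the empirical formula is C6H11N
Empirical-formula mass = 97.16 g/mol
n = 288.5 / 97.16 = 2.97 ≈ 3
Molecular formula = (C6H11N)×3 = C18H33N3

C18H33N3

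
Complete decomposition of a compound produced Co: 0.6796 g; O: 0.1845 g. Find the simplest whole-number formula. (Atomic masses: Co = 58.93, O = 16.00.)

CoO

Co: 0.6796 g ÷ 58.93 g/mol = 0.01153 mol
O: 0.1845 g ÷ 16.00 g/mol = 0.01153 mol
Smallest is O at 0.01153 mol; normalising gives Co 1.000, O 1.000
≈ 1:1 → CoO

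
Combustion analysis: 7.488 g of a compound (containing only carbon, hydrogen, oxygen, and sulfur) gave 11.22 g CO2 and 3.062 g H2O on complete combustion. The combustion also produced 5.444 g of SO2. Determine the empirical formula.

mol C = 11.22 / 44.01 = 0.2549; mass C = 0.2549 × 12.01 = 3.062 g
mol H = 2 × (3.062 / 18.02) = 0.3398; mass H = 0.3398 × 1.008 = 0.3426 g
mol S = 5.444 / 64.07 = 0.08497; mass S = 2.725 g
mass O = 7.488 − (6.129) = 1.359 g → mol O = 0.08491
Divide by the smallest (0.08491 mol O): C 3.002, H 4.002, O 1.000, S 1.001
≈ 3:4:1:1 → C3H4OS

C3H4OS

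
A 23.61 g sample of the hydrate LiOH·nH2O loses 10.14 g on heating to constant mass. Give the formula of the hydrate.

LiOH·H2O

Mass of anhydrous LiOH = 23.61 − 10.14 = 13.47 g
mol H2O = 10.14 / 18.02 = 0.5627
Molar mass of LiOH = 23.95 g/mol → mol LiOH = 13.47 / 23.95 = 0.5625
n = 0.5627 / 0.5625 = 1.00 ≈ 1 → LiOH·H2O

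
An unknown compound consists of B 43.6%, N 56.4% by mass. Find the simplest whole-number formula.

Assume 100 g: 43.6 g B, 56.4 g N.
Moles — B: 43.6 / 10.81 = 4.033 mol; N: 56.4 / 14.01 = 4.026 mol
Ratios (÷ 4.026): B 1.002, N 1.000
≈ 1:1 → BN

BN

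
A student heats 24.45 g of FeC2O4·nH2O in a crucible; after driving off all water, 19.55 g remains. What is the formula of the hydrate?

Mass of water lost = 24.45 − 19.55 = 4.9 g → 4.9 / 18.02 = 0.2719 mol H2O
Molar mass of FeC2O4 = 143.87 g/mol → mol FeC2O4 = 19.55 / 143.87 = 0.1359
n = 0.2719 / 0.1359 = 2.00 ≈ 2 → FeC2O4·2H2O

FeC2O4·2H2O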